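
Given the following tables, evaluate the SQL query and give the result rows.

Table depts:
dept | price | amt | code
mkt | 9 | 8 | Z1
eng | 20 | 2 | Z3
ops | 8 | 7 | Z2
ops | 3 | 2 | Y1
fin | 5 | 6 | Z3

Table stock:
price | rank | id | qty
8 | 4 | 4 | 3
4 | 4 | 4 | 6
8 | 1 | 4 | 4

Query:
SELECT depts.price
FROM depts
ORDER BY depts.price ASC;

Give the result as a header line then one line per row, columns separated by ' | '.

== RESULT ==
depts.price
3
5
8
9
20

Derivation:
After SELECT (5 rows):
depts.price
9
20
8
3
5
After ORDER BY (5 rows):
depts.price
3
5
8
9
20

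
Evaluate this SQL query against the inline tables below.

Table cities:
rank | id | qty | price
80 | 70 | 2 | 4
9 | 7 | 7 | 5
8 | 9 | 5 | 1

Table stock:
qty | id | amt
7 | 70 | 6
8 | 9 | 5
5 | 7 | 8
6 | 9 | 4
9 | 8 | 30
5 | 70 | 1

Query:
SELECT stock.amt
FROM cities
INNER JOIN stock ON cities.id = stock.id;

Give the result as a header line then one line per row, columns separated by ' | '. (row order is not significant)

== RESULT ==
stock.amt
6
1
8
5
4

Derivation:
After JOIN stock (5 rows):
cities.rank | cities.id | cities.qty | cities.price | stock.qty | stock.id | stock.amt
80 | 70 | 2 | 4 | 7 | 70 | 6
80 | 70 | 2 | 4 | 5 | 70 | 1
9 | 7 | 7 | 5 | 5 | 7 | 8
8 | 9 | 5 | 1 | 8 | 9 | 5
8 | 9 | 5 | 1 | 6 | 9 | 4
After SELECT (5 rows):
stock.amt
6
1
8
5
4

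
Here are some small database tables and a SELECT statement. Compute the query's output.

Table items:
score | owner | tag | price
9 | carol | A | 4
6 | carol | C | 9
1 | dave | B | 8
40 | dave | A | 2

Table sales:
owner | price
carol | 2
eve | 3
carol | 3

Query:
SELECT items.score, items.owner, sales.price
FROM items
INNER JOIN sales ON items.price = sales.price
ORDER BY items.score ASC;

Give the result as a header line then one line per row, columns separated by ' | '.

== RESULT ==
items.score | items.owner | sales.price
40 | dave | 2

Derivation:
After JOIN sales (1 rows):
items.score | items.owner | items.tag | items.price | sales.owner | sales.price
40 | dave | A | 2 | carol | 2
After SELECT (1 rows):
items.score | items.owner | sales.price
40 | dave | 2
After ORDER BY (1 rows):
items.score | items.owner | sales.price
40 | dave | 2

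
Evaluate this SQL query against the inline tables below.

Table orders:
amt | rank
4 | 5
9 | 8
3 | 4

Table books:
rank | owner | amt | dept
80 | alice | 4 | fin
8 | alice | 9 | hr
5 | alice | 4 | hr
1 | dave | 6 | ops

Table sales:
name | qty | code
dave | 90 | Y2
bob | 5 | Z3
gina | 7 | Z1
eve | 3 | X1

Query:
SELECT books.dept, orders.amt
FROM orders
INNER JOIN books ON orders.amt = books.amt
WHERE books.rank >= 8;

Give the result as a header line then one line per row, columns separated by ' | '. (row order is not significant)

After JOIN books (3 rows):
orders.amt | orders.rank | books.rank | books.owner | books.amt | books.dept
4 | 5 | 80 | alice | 4 | fin
4 | 5 | 5 | alice | 4 | hr
9 | 8 | 8 | alice | 9 | hr
After WHERE (2 rows):
orders.amt | orders.rank | books.rank | books.owner | books.amt | books.dept
4 | 5 | 80 | alice | 4 | fin
9 | 8 | 8 | alice | 9 | hr
After SELECT (2 rows):
books.dept | orders.amt
fin | 4
hr | 9

== RESULT ==
books.dept | orders.amt
fin | 4
hr | 9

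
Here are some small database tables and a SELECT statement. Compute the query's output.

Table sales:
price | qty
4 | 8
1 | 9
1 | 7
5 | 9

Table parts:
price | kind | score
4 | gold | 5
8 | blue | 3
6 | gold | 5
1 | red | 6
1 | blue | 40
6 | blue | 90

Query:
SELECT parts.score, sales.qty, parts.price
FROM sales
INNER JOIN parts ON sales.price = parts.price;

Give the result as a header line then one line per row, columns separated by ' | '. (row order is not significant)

After JOIN parts (5 rows):
sales.price | sales.qty | parts.price | parts.kind | parts.score
4 | 8 | 4 | gold | 5
1 | 9 | 1 | red | 6
1 | 9 | 1 | blue | 40
1 | 7 | 1 | red | 6
1 | 7 | 1 | blue | 40
After SELECT (5 rows):
parts.score | sales.qty | parts.price
5 | 8 | 4
6 | 9 | 1
40 | 9 | 1
6 | 7 | 1
40 | 7 | 1

== RESULT ==
parts.score | sales.qty | parts.price
5 | 8 | 4
6 | 9 | 1
40 | 9 | 1
6 | 7 | 1
40 | 7 | 1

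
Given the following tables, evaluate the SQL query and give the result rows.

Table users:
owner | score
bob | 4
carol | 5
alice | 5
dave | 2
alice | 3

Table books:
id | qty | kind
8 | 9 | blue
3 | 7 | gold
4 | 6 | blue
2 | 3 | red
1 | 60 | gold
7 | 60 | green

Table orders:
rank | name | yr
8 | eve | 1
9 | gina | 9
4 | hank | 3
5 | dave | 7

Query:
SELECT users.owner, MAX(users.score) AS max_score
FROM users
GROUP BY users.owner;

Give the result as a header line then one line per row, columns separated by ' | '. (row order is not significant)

== RESULT ==
users.owner | max_score
bob | 4
carol | 5
alice | 5
dave | 2

Derivation:
After GROUP BY (4 rows):
users.owner | max_score
bob | 4
carol | 5
alice | 5
dave | 2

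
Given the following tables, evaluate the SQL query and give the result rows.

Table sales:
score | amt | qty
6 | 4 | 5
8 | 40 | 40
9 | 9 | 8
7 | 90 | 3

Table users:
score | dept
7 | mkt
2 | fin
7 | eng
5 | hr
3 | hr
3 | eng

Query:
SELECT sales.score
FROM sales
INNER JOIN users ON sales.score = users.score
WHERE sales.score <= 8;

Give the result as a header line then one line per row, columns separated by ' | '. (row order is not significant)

== RESULT ==
sales.score
7
7

Derivation:
After JOIN users (2 rows):
sales.score | sales.amt | sales.qty | users.score | users.dept
7 | 90 | 3 | 7 | mkt
7 | 90 | 3 | 7 | eng
After WHERE (2 rows):
sales.score | sales.amt | sales.qty | users.score | users.dept
7 | 90 | 3 | 7 | mkt
7 | 90 | 3 | 7 | eng
After SELECT (2 rows):
sales.score
7
7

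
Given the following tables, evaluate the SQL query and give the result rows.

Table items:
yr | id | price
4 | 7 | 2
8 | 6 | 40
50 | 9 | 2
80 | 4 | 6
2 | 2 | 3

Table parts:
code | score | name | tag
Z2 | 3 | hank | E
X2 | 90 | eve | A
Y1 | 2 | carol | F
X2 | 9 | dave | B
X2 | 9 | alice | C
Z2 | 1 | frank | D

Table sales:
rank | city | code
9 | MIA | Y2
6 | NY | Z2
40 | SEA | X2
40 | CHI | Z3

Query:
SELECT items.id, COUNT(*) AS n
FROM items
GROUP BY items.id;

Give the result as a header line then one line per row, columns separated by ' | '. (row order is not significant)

After GROUP BY (5 rows):
items.id | n
7 | 1
6 | 1
9 | 1
4 | 1
2 | 1

== RESULT ==
items.id | n
7 | 1
6 | 1
9 | 1
4 | 1
2 | 1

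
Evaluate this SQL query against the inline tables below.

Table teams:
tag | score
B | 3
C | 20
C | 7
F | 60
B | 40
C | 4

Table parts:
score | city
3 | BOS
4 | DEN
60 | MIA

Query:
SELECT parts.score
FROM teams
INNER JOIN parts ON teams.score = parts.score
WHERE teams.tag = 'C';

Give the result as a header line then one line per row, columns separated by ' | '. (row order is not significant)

After JOIN parts (3 rows):
teams.tag | teams.score | parts.score | parts.city
B | 3 | 3 | BOS
F | 60 | 60 | MIA
C | 4 | 4 | DEN
After WHERE (1 rows):
teams.tag | teams.score | parts.score | parts.city
C | 4 | 4 | DEN
After SELECT (1 rows):
parts.score
4

== RESULT ==
parts.score
4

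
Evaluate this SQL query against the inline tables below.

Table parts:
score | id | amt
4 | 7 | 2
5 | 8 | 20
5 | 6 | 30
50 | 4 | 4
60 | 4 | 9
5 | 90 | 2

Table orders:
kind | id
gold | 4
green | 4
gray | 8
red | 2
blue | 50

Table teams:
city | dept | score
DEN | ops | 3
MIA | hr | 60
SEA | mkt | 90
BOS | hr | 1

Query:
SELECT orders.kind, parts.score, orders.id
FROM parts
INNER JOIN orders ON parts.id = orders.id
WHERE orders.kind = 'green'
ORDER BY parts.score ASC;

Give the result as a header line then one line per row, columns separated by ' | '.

== RESULT ==
orders.kind | parts.score | orders.id
green | 50 | 4
green | 60 | 4

Derivation:
After JOIN orders (5 rows):
parts.score | parts.id | parts.amt | orders.kind | orders.id
5 | 8 | 20 | gray | 8
50 | 4 | 4 | gold | 4
50 | 4 | 4 | green | 4
60 | 4 | 9 | gold | 4
60 | 4 | 9 | green | 4
After WHERE (2 rows):
parts.score | parts.id | parts.amt | orders.kind | orders.id
50 | 4 | 4 | green | 4
60 | 4 | 9 | green | 4
After SELECT (2 rows):
orders.kind | parts.score | orders.id
green | 50 | 4
green | 60 | 4
After ORDER BY (2 rows):
orders.kind | parts.score | orders.id
green | 50 | 4
green | 60 | 4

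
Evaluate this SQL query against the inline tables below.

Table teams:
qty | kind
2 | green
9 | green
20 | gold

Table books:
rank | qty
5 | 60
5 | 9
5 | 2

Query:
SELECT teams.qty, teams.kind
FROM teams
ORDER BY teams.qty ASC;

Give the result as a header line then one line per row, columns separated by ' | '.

After SELECT (3 rows):
teams.qty | teams.kind
2 | green
9 | green
20 | gold
After ORDER BY (3 rows):
teams.qty | teams.kind
2 | green
9 | green
20 | gold

== RESULT ==
teams.qty | teams.kind
2 | green
9 | green
20 | gold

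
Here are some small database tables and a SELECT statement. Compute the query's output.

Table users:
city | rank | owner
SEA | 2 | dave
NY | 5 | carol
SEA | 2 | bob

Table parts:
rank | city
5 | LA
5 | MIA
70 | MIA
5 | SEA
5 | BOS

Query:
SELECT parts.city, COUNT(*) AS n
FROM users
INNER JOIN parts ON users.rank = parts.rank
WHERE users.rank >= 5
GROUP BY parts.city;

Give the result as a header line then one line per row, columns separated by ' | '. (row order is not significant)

After JOIN parts (4 rows):
users.city | users.rank | users.owner | parts.rank | parts.city
NY | 5 | carol | 5 | LA
NY | 5 | carol | 5 | MIA
NY | 5 | carol | 5 | SEA
NY | 5 | carol | 5 | BOS
After WHERE (4 rows):
users.city | users.rank | users.owner | parts.rank | parts.city
NY | 5 | carol | 5 | LA
NY | 5 | carol | 5 | MIA
NY | 5 | carol | 5 | SEA
NY | 5 | carol | 5 | BOS
After GROUP BY (4 rows):
parts.city | n
LA | 1
MIA | 1
SEA | 1
BOS | 1

== RESULT ==
parts.city | n
LA | 1
MIA | 1
SEA | 1
BOS | 1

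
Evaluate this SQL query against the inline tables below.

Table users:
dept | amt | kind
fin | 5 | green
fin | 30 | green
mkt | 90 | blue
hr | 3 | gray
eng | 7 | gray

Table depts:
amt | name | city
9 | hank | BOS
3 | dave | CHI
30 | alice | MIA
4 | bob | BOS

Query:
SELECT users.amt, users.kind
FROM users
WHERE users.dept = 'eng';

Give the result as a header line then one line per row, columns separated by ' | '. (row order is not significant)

After WHERE (1 rows):
users.dept | users.amt | users.kind
eng | 7 | gray
After SELECT (1 rows):
users.amt | users.kind
7 | gray

== RESULT ==
users.amt | users.kind
7 | gray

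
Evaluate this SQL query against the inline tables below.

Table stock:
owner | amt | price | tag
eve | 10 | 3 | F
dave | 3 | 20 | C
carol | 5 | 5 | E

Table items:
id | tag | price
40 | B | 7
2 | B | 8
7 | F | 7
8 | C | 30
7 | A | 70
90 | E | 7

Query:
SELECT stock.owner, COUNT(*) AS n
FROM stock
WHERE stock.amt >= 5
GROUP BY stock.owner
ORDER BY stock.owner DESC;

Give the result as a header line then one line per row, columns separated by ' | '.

After WHERE (2 rows):
stock.owner | stock.amt | stock.price | stock.tag
eve | 10 | 3 | F
carol | 5 | 5 | E
After GROUP BY (2 rows):
stock.owner | n
eve | 1
carol | 1
After ORDER BY (2 rows):
stock.owner | n
eve | 1
carol | 1

== RESULT ==
stock.owner | n
eve | 1
carol | 1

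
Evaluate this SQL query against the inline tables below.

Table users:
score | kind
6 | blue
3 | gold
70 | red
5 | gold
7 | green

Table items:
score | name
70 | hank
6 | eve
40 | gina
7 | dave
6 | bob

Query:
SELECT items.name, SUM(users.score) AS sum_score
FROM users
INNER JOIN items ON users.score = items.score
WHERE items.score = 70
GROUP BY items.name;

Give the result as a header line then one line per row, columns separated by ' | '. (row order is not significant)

== RESULT ==
items.name | sum_score
hank | 70

Derivation:
After JOIN items (4 rows):
users.score | users.kind | items.score | items.name
6 | blue | 6 | eve
6 | blue | 6 | bob
70 | red | 70 | hank
7 | green | 7 | dave
After WHERE (1 rows):
users.score | users.kind | items.score | items.name
70 | red | 70 | hank
After GROUP BY (1 rows):
items.name | sum_score
hank | 70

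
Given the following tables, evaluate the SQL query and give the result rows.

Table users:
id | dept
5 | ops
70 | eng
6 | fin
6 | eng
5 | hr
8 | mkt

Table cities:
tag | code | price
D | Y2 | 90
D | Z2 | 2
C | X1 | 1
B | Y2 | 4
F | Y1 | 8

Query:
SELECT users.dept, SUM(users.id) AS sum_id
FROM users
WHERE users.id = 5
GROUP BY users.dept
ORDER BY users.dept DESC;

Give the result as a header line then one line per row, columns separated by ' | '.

After WHERE (2 rows):
users.id | users.dept
5 | ops
5 | hr
After GROUP BY (2 rows):
users.dept | sum_id
ops | 5
hr | 5
After ORDER BY (2 rows):
users.dept | sum_id
ops | 5
hr | 5

== RESULT ==
users.dept | sum_id
ops | 5
hr | 5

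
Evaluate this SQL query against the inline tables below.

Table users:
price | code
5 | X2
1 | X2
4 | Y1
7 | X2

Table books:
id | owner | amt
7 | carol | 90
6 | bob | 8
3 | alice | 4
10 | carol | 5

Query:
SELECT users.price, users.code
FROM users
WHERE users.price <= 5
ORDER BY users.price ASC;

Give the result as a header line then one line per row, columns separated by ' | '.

== RESULT ==
users.price | users.code
1 | X2
4 | Y1
5 | X2

Derivation:
After WHERE (3 rows):
users.price | users.code
5 | X2
1 | X2
4 | Y1
After SELECT (3 rows):
users.price | users.code
5 | X2
1 | X2
4 | Y1
After ORDER BY (3 rows):
users.price | users.code
1 | X2
4 | Y1
5 | X2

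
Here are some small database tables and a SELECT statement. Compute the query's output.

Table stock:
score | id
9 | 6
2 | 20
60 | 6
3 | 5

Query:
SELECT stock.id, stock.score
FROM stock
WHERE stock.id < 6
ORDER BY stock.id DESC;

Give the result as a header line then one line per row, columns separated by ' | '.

== RESULT ==
stock.id | stock.score
5 | 3

Derivation:
After WHERE (1 rows):
stock.score | stock.id
3 | 5
After SELECT (1 rows):
stock.id | stock.score
5 | 3
After ORDER BY (1 rows):
stock.id | stock.score
5 | 3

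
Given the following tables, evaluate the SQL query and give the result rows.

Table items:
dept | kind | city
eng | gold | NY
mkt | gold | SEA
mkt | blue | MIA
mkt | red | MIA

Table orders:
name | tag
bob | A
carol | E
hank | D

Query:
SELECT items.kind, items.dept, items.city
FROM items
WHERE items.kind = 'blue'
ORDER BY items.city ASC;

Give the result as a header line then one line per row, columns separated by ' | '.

After WHERE (1 rows):
items.dept | items.kind | items.city
mkt | blue | MIA
After SELECT (1 rows):
items.kind | items.dept | items.city
blue | mkt | MIA
After ORDER BY (1 rows):
items.kind | items.dept | items.city
blue | mkt | MIA

== RESULT ==
items.kind | items.dept | items.city
blue | mkt | MIA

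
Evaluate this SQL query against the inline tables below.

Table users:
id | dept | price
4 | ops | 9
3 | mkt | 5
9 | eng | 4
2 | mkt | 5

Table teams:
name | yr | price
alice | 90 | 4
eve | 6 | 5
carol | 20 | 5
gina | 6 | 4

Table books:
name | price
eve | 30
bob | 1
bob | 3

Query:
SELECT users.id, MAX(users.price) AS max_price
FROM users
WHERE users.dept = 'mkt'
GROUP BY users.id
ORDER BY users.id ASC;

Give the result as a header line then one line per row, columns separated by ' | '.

After WHERE (2 rows):
users.id | users.dept | users.price
3 | mkt | 5
2 | mkt | 5
After GROUP BY (2 rows):
users.id | max_price
3 | 5
2 | 5
After ORDER BY (2 rows):
users.id | max_price
2 | 5
3 | 5

== RESULT ==
users.id | max_price
2 | 5
3 | 5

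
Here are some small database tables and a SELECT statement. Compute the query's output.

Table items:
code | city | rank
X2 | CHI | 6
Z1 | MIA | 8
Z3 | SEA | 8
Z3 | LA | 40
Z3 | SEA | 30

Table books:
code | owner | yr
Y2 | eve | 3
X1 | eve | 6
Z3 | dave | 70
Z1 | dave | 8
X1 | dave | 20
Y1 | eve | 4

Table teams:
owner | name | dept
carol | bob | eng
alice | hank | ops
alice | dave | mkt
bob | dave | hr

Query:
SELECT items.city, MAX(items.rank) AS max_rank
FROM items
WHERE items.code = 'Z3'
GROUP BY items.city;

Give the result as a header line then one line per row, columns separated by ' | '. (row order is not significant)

After WHERE (3 rows):
items.code | items.city | items.rank
Z3 | SEA | 8
Z3 | LA | 40
Z3 | SEA | 30
After GROUP BY (2 rows):
items.city | max_rank
SEA | 30
LA | 40

== RESULT ==
items.city | max_rank
SEA | 30
LA | 40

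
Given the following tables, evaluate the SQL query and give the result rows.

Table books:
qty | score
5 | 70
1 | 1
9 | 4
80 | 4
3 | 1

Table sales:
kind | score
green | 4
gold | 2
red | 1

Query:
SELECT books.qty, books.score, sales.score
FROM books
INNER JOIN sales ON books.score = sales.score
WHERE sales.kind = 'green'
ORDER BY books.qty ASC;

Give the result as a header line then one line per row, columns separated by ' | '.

After JOIN sales (4 rows):
books.qty | books.score | sales.kind | sales.score
1 | 1 | red | 1
9 | 4 | green | 4
80 | 4 | green | 4
3 | 1 | red | 1
After WHERE (2 rows):
books.qty | books.score | sales.kind | sales.score
9 | 4 | green | 4
80 | 4 | green | 4
After SELECT (2 rows):
books.qty | books.score | sales.score
9 | 4 | 4
80 | 4 | 4
After ORDER BY (2 rows):
books.qty | books.score | sales.score
9 | 4 | 4
80 | 4 | 4

== RESULT ==
books.qty | books.score | sales.score
9 | 4 | 4
80 | 4 | 4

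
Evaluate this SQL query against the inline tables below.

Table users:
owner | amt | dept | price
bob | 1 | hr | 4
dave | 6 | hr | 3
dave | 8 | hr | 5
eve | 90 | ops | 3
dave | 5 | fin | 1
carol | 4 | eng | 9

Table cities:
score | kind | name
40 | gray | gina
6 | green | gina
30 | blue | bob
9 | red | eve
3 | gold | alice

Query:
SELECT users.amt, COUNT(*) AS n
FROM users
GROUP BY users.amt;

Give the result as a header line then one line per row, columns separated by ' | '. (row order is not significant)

After GROUP BY (6 rows):
users.amt | n
1 | 1
6 | 1
8 | 1
90 | 1
5 | 1
4 | 1

== RESULT ==
users.amt | n
1 | 1
6 | 1
8 | 1
90 | 1
5 | 1
4 | 1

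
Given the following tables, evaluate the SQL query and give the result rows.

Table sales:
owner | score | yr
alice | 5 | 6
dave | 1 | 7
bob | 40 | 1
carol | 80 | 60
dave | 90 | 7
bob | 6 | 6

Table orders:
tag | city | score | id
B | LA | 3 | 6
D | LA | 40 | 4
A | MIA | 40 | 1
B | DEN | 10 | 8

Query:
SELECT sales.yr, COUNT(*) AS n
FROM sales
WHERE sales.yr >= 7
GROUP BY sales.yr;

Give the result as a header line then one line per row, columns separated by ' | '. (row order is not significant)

== RESULT ==
sales.yr | n
7 | 2
60 | 1

Derivation:
After WHERE (3 rows):
sales.owner | sales.score | sales.yr
dave | 1 | 7
carol | 80 | 60
dave | 90 | 7
After GROUP BY (2 rows):
sales.yr | n
7 | 2
60 | 1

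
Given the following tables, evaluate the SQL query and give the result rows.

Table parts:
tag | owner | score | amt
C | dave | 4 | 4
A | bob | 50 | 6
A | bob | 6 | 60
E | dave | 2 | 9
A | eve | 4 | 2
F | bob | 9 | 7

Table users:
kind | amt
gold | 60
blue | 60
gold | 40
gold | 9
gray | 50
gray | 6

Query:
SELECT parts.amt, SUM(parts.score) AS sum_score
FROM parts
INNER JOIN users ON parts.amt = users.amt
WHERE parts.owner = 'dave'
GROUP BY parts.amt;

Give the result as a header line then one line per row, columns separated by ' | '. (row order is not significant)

After JOIN users (4 rows):
parts.tag | parts.owner | parts.score | parts.amt | users.kind | users.amt
A | bob | 50 | 6 | gray | 6
A | bob | 6 | 60 | gold | 60
A | bob | 6 | 60 | blue | 60
E | dave | 2 | 9 | gold | 9
After WHERE (1 rows):
parts.tag | parts.owner | parts.score | parts.amt | users.kind | users.amt
E | dave | 2 | 9 | gold | 9
After GROUP BY (1 rows):
parts.amt | sum_score
9 | 2

== RESULT ==
parts.amt | sum_score
9 | 2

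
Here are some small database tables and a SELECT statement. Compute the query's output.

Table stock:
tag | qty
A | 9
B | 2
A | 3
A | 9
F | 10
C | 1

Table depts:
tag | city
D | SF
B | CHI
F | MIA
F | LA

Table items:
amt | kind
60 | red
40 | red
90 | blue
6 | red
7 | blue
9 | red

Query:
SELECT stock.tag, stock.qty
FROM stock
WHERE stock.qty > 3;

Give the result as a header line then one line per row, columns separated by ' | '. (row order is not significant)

After WHERE (3 rows):
stock.tag | stock.qty
A | 9
A | 9
F | 10
After SELECT (3 rows):
stock.tag | stock.qty
A | 9
A | 9
F | 10

== RESULT ==
stock.tag | stock.qty
A | 9
A | 9
F | 10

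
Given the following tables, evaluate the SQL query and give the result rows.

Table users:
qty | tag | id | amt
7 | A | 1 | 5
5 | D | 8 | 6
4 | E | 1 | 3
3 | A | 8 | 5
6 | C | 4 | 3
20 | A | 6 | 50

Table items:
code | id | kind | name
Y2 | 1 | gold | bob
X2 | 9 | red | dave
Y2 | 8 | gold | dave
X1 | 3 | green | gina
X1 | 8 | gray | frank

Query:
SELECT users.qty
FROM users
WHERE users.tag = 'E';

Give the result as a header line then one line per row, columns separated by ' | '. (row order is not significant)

After WHERE (1 rows):
users.qty | users.tag | users.id | users.amt
4 | E | 1 | 3
After SELECT (1 rows):
users.qty
4

== RESULT ==
users.qty
4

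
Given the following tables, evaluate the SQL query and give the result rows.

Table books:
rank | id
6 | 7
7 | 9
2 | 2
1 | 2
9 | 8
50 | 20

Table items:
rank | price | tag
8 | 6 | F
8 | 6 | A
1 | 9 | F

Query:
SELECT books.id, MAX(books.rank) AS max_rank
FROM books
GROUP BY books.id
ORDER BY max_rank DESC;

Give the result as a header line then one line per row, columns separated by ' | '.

After GROUP BY (5 rows):
books.id | max_rank
7 | 6
9 | 7
2 | 2
8 | 9
20 | 50
After ORDER BY (5 rows):
books.id | max_rank
20 | 50
8 | 9
9 | 7
7 | 6
2 | 2

== RESULT ==
books.id | max_rank
20 | 50
8 | 9
9 | 7
7 | 6
2 | 2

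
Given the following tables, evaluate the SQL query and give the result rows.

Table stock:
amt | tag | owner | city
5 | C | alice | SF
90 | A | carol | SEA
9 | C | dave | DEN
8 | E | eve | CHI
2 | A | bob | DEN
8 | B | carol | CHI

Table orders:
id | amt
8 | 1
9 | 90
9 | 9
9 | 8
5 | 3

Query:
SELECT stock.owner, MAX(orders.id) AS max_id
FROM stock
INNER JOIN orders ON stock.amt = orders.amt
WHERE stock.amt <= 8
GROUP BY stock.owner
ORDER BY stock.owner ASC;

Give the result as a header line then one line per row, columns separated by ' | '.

After JOIN orders (4 rows):
stock.amt | stock.tag | stock.owner | stock.city | orders.id | orders.amt
90 | A | carol | SEA | 9 | 90
9 | C | dave | DEN | 9 | 9
8 | E | eve | CHI | 9 | 8
8 | B | carol | CHI | 9 | 8
After WHERE (2 rows):
stock.amt | stock.tag | stock.owner | stock.city | orders.id | orders.amt
8 | E | eve | CHI | 9 | 8
8 | B | carol | CHI | 9 | 8
After GROUP BY (2 rows):
stock.owner | max_id
eve | 9
carol | 9
After ORDER BY (2 rows):
stock.owner | max_id
carol | 9
eve | 9

== RESULT ==
stock.owner | max_id
carol | 9
eve | 9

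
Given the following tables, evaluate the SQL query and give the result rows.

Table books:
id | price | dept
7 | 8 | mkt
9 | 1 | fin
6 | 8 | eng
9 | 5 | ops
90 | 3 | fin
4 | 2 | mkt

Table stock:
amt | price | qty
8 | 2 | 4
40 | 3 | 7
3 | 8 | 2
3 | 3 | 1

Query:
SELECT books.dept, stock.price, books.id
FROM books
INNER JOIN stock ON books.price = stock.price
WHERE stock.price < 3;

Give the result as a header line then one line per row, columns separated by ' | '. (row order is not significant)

== RESULT ==
books.dept | stock.price | books.id
mkt | 2 | 4

Derivation:
After JOIN stock (5 rows):
books.id | books.price | books.dept | stock.amt | stock.price | stock.qty
7 | 8 | mkt | 3 | 8 | 2
6 | 8 | eng | 3 | 8 | 2
90 | 3 | fin | 40 | 3 | 7
90 | 3 | fin | 3 | 3 | 1
4 | 2 | mkt | 8 | 2 | 4
After WHERE (1 rows):
books.id | books.price | books.dept | stock.amt | stock.price | stock.qty
4 | 2 | mkt | 8 | 2 | 4
After SELECT (1 rows):
books.dept | stock.price | books.id
mkt | 2 | 4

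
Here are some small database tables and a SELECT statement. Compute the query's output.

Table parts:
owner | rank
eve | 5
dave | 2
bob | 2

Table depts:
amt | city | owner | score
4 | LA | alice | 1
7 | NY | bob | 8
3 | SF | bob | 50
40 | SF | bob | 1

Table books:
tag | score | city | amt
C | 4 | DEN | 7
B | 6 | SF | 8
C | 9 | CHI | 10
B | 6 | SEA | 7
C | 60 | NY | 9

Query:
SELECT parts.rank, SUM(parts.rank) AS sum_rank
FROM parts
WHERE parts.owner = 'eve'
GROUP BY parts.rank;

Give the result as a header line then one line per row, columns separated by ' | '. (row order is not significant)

== RESULT ==
parts.rank | sum_rank
5 | 5

Derivation:
After WHERE (1 rows):
parts.owner | parts.rank
eve | 5
After GROUP BY (1 rows):
parts.rank | sum_rank
5 | 5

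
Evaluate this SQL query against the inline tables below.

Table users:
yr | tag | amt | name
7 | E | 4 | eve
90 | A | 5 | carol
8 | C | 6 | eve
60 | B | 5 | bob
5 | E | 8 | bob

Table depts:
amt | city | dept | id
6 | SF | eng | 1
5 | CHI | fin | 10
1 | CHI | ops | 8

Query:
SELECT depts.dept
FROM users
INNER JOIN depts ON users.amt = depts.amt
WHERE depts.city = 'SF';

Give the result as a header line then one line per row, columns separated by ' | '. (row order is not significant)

After JOIN depts (3 rows):
users.yr | users.tag | users.amt | users.name | depts.amt | depts.city | depts.dept | depts.id
90 | A | 5 | carol | 5 | CHI | fin | 10
8 | C | 6 | eve | 6 | SF | eng | 1
60 | B | 5 | bob | 5 | CHI | fin | 10
After WHERE (1 rows):
users.yr | users.tag | users.amt | users.name | depts.amt | depts.city | depts.dept | depts.id
8 | C | 6 | eve | 6 | SF | eng | 1
After SELECT (1 rows):
depts.dept
eng

== RESULT ==
depts.dept
eng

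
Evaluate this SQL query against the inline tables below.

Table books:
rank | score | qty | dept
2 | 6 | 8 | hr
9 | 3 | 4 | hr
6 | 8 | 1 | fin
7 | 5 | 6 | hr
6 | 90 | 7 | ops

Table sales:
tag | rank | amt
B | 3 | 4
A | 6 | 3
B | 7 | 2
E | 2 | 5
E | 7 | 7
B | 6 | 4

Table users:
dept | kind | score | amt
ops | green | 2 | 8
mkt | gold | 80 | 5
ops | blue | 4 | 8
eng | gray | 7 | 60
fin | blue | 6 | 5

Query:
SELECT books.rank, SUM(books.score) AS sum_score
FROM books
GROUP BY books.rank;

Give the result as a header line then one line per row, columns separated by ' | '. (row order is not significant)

== RESULT ==
books.rank | sum_score
2 | 6
9 | 3
6 | 98
7 | 5

Derivation:
After GROUP BY (4 rows):
books.rank | sum_score
2 | 6
9 | 3
6 | 98
7 | 5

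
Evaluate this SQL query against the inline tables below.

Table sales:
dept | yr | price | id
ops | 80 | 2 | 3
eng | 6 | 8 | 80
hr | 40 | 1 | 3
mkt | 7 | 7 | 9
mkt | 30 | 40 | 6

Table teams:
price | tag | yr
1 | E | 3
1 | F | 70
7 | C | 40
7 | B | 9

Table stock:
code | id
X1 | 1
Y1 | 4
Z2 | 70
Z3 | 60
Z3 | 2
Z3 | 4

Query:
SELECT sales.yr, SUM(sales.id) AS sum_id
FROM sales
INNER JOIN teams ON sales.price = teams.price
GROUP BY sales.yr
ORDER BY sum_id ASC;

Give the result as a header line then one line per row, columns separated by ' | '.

After JOIN teams (4 rows):
sales.dept | sales.yr | sales.price | sales.id | teams.price | teams.tag | teams.yr
hr | 40 | 1 | 3 | 1 | E | 3
hr | 40 | 1 | 3 | 1 | F | 70
mkt | 7 | 7 | 9 | 7 | C | 40
mkt | 7 | 7 | 9 | 7 | B | 9
After GROUP BY (2 rows):
sales.yr | sum_id
40 | 6
7 | 18
After ORDER BY (2 rows):
sales.yr | sum_id
40 | 6
7 | 18

== RESULT ==
sales.yr | sum_id
40 | 6
7 | 18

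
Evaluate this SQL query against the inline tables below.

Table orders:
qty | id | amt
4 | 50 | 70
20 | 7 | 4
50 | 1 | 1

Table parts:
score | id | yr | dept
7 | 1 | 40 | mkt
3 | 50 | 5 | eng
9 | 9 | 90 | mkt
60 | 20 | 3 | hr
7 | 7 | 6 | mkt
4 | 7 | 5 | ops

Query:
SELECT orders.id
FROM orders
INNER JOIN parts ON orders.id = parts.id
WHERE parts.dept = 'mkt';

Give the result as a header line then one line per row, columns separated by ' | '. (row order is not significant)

== RESULT ==
orders.id
7
1

Derivation:
After JOIN parts (4 rows):
orders.qty | orders.id | orders.amt | parts.score | parts.id | parts.yr | parts.dept
4 | 50 | 70 | 3 | 50 | 5 | eng
20 | 7 | 4 | 7 | 7 | 6 | mkt
20 | 7 | 4 | 4 | 7 | 5 | ops
50 | 1 | 1 | 7 | 1 | 40 | mkt
After WHERE (2 rows):
orders.qty | orders.id | orders.amt | parts.score | parts.id | parts.yr | parts.dept
20 | 7 | 4 | 7 | 7 | 6 | mkt
50 | 1 | 1 | 7 | 1 | 40 | mkt
After SELECT (2 rows):
orders.id
7
1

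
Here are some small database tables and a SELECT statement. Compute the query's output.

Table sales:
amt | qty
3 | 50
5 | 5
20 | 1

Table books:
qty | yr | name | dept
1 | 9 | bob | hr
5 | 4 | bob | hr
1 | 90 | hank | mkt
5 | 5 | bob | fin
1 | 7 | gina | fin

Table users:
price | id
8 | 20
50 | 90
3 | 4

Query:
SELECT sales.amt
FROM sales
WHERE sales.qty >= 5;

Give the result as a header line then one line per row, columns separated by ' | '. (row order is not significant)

After WHERE (2 rows):
sales.amt | sales.qty
3 | 50
5 | 5
After SELECT (2 rows):
sales.amt
3
5

== RESULT ==
sales.amt
3
5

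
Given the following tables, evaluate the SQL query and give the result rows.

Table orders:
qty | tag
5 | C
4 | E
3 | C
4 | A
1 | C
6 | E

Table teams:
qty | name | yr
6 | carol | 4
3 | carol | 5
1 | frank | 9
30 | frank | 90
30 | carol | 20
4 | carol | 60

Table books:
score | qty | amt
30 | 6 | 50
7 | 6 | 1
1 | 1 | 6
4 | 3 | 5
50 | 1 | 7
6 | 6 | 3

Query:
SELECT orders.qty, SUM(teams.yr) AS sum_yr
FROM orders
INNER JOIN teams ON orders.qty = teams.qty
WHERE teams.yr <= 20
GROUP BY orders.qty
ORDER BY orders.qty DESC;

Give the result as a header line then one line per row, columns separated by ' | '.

After JOIN teams (5 rows):
orders.qty | orders.tag | teams.qty | teams.name | teams.yr
4 | E | 4 | carol | 60
3 | C | 3 | carol | 5
4 | A | 4 | carol | 60
1 | C | 1 | frank | 9
6 | E | 6 | carol | 4
After WHERE (3 rows):
orders.qty | orders.tag | teams.qty | teams.name | teams.yr
3 | C | 3 | carol | 5
1 | C | 1 | frank | 9
6 | E | 6 | carol | 4
After GROUP BY (3 rows):
orders.qty | sum_yr
3 | 5
1 | 9
6 | 4
After ORDER BY (3 rows):
orders.qty | sum_yr
6 | 4
3 | 5
1 | 9

== RESULT ==
orders.qty | sum_yr
6 | 4
3 | 5
1 | 9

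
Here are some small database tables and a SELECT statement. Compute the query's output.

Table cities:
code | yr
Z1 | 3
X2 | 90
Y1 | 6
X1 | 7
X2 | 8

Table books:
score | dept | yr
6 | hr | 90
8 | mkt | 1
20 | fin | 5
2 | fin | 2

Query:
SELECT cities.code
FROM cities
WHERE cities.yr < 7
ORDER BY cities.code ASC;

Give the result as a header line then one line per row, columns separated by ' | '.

After WHERE (2 rows):
cities.code | cities.yr
Z1 | 3
Y1 | 6
After SELECT (2 rows):
cities.code
Z1
Y1
After ORDER BY (2 rows):
cities.code
Y1
Z1

== RESULT ==
cities.code
Y1
Z1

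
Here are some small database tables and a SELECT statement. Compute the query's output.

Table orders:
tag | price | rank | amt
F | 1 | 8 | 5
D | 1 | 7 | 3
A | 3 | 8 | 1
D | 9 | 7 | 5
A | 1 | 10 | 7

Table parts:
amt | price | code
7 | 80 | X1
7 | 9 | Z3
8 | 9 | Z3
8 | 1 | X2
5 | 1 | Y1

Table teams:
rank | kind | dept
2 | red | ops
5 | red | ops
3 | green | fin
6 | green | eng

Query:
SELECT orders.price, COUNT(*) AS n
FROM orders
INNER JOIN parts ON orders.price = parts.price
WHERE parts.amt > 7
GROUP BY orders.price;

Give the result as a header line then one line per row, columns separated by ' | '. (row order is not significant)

After JOIN parts (8 rows):
orders.tag | orders.price | orders.rank | orders.amt | parts.amt | parts.price | parts.code
F | 1 | 8 | 5 | 8 | 1 | X2
F | 1 | 8 | 5 | 5 | 1 | Y1
D | 1 | 7 | 3 | 8 | 1 | X2
D | 1 | 7 | 3 | 5 | 1 | Y1
D | 9 | 7 | 5 | 7 | 9 | Z3
D | 9 | 7 | 5 | 8 | 9 | Z3
A | 1 | 10 | 7 | 8 | 1 | X2
A | 1 | 10 | 7 | 5 | 1 | Y1
After WHERE (4 rows):
orders.tag | orders.price | orders.rank | orders.amt | parts.amt | parts.price | parts.code
F | 1 | 8 | 5 | 8 | 1 | X2
D | 1 | 7 | 3 | 8 | 1 | X2
D | 9 | 7 | 5 | 8 | 9 | Z3
A | 1 | 10 | 7 | 8 | 1 | X2
After GROUP BY (2 rows):
orders.price | n
1 | 3
9 | 1

== RESULT ==
orders.price | n
1 | 3
9 | 1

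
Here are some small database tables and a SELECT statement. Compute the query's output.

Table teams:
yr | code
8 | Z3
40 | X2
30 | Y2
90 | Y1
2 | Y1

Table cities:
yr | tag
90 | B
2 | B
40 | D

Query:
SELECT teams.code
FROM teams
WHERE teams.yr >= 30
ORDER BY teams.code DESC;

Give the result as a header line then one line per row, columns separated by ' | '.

== RESULT ==
teams.code
Y2
Y1
X2

Derivation:
After WHERE (3 rows):
teams.yr | teams.code
40 | X2
30 | Y2
90 | Y1
After SELECT (3 rows):
teams.code
X2
Y2
Y1
After ORDER BY (3 rows):
teams.code
Y2
Y1
X2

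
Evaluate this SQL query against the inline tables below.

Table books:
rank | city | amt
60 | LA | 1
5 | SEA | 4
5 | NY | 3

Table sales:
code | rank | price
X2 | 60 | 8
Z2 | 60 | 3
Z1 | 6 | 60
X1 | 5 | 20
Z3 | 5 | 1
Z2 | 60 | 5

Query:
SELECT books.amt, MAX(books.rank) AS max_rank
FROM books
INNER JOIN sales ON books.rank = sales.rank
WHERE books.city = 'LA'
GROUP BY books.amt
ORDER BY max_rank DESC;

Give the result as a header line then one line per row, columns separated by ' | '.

== RESULT ==
books.amt | max_rank
1 | 60

Derivation:
After JOIN sales (7 rows):
books.rank | books.city | books.amt | sales.code | sales.rank | sales.price
60 | LA | 1 | X2 | 60 | 8
60 | LA | 1 | Z2 | 60 | 3
60 | LA | 1 | Z2 | 60 | 5
5 | SEA | 4 | X1 | 5 | 20
5 | SEA | 4 | Z3 | 5 | 1
5 | NY | 3 | X1 | 5 | 20
5 | NY | 3 | Z3 | 5 | 1
After WHERE (3 rows):
books.rank | books.city | books.amt | sales.code | sales.rank | sales.price
60 | LA | 1 | X2 | 60 | 8
60 | LA | 1 | Z2 | 60 | 3
60 | LA | 1 | Z2 | 60 | 5
After GROUP BY (1 rows):
books.amt | max_rank
1 | 60
After ORDER BY (1 rows):
books.amt | max_rank
1 | 60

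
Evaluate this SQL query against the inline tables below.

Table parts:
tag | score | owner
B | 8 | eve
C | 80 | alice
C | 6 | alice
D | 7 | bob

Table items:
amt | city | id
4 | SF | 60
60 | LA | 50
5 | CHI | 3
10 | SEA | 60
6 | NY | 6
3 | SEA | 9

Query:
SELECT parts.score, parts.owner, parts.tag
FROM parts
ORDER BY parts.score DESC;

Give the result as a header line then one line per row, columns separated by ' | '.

After SELECT (4 rows):
parts.score | parts.owner | parts.tag
8 | eve | B
80 | alice | C
6 | alice | C
7 | bob | D
After ORDER BY (4 rows):
parts.score | parts.owner | parts.tag
80 | alice | C
8 | eve | B
7 | bob | D
6 | alice | C

== RESULT ==
parts.score | parts.owner | parts.tag
80 | alice | C
8 | eve | B
7 | bob | D
6 | alice | C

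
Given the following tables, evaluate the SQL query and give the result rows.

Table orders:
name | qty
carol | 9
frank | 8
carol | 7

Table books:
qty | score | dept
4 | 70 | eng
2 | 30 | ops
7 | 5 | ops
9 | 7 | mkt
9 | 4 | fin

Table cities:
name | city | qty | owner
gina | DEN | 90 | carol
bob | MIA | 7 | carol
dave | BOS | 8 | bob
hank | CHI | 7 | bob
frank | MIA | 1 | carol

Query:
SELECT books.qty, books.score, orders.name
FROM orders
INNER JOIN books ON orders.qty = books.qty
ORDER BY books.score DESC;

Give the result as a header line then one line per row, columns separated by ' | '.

== RESULT ==
books.qty | books.score | orders.name
9 | 7 | carol
7 | 5 | carol
9 | 4 | carol

Derivation:
After JOIN books (3 rows):
orders.name | orders.qty | books.qty | books.score | books.dept
carol | 9 | 9 | 7 | mkt
carol | 9 | 9 | 4 | fin
carol | 7 | 7 | 5 | ops
After SELECT (3 rows):
books.qty | books.score | orders.name
9 | 7 | carol
9 | 4 | carol
7 | 5 | carol
After ORDER BY (3 rows):
books.qty | books.score | orders.name
9 | 7 | carol
7 | 5 | carol
9 | 4 | carol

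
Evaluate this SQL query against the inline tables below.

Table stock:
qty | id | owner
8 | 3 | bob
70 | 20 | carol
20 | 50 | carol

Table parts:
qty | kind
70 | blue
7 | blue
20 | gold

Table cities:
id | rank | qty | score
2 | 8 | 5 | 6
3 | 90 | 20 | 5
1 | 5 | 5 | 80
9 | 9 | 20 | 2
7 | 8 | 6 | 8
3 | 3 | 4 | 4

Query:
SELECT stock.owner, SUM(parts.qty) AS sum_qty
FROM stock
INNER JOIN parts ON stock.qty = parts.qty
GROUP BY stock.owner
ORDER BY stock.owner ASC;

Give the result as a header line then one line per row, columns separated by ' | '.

After JOIN parts (2 rows):
stock.qty | stock.id | stock.owner | parts.qty | parts.kind
70 | 20 | carol | 70 | blue
20 | 50 | carol | 20 | gold
After GROUP BY (1 rows):
stock.owner | sum_qty
carol | 90
After ORDER BY (1 rows):
stock.owner | sum_qty
carol | 90

== RESULT ==
stock.owner | sum_qty
carol | 90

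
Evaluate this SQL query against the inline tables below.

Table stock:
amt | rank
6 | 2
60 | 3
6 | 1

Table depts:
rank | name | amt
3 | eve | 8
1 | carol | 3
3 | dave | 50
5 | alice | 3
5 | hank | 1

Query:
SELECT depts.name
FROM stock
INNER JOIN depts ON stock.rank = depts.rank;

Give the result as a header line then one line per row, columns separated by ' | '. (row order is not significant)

After JOIN depts (3 rows):
stock.amt | stock.rank | depts.rank | depts.name | depts.amt
60 | 3 | 3 | eve | 8
60 | 3 | 3 | dave | 50
6 | 1 | 1 | carol | 3
After SELECT (3 rows):
depts.name
eve
dave
carol

== RESULT ==
depts.name
eve
dave
carol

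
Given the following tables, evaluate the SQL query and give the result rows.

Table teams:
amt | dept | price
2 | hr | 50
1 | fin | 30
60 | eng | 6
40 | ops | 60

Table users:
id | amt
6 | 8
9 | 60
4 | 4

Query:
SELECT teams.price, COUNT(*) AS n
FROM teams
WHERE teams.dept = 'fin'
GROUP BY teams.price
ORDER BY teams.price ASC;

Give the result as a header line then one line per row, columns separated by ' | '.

== RESULT ==
teams.price | n
30 | 1

Derivation:
After WHERE (1 rows):
teams.amt | teams.dept | teams.price
1 | fin | 30
After GROUP BY (1 rows):
teams.price | n
30 | 1
After ORDER BY (1 rows):
teams.price | n
30 | 1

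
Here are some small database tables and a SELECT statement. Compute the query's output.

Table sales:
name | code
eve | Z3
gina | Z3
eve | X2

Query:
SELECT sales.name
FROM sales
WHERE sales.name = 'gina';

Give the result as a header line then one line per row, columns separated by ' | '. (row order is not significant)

After WHERE (1 rows):
sales.name | sales.code
gina | Z3
After SELECT (1 rows):
sales.name
gina

== RESULT ==
sales.name
gina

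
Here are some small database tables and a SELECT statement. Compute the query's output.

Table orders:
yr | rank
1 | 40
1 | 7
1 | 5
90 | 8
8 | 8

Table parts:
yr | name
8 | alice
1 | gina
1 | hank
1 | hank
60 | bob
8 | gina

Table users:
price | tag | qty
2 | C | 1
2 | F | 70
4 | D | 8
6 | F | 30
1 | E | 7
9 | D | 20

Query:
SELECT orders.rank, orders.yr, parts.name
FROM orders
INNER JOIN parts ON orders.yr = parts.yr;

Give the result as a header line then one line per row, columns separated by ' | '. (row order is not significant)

== RESULT ==
orders.rank | orders.yr | parts.name
40 | 1 | gina
40 | 1 | hank
40 | 1 | hank
7 | 1 | gina
7 | 1 | hank
7 | 1 | hank
5 | 1 | gina
5 | 1 | hank
5 | 1 | hank
8 | 8 | alice
8 | 8 | gina

Derivation:
After JOIN parts (11 rows):
orders.yr | orders.rank | parts.yr | parts.name
1 | 40 | 1 | gina
1 | 40 | 1 | hank
1 | 40 | 1 | hank
1 | 7 | 1 | gina
1 | 7 | 1 | hank
1 | 7 | 1 | hank
1 | 5 | 1 | gina
1 | 5 | 1 | hank
1 | 5 | 1 | hank
8 | 8 | 8 | alice
8 | 8 | 8 | gina
After SELECT (11 rows):
orders.rank | orders.yr | parts.name
40 | 1 | gina
40 | 1 | hank
40 | 1 | hank
7 | 1 | gina
7 | 1 | hank
7 | 1 | hank
5 | 1 | gina
5 | 1 | hank
5 | 1 | hank
8 | 8 | alice
8 | 8 | gina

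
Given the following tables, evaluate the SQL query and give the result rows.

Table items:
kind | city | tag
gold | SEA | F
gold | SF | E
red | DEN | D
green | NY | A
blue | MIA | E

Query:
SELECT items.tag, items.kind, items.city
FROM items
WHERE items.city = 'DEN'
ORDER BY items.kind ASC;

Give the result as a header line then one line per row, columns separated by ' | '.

== RESULT ==
items.tag | items.kind | items.city
D | red | DEN

Derivation:
After WHERE (1 rows):
items.kind | items.city | items.tag
red | DEN | D
After SELECT (1 rows):
items.tag | items.kind | items.city
D | red | DEN
After ORDER BY (1 rows):
items.tag | items.kind | items.city
D | red | DEN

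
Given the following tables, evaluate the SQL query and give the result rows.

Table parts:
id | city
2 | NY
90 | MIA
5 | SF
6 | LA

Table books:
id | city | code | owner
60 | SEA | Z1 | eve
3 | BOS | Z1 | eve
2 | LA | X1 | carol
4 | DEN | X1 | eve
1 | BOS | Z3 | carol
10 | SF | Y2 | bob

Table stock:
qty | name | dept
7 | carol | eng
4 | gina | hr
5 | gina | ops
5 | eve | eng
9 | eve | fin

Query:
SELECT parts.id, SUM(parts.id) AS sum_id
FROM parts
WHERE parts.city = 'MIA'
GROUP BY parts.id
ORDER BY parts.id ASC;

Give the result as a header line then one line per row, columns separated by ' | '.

After WHERE (1 rows):
parts.id | parts.city
90 | MIA
After GROUP BY (1 rows):
parts.id | sum_id
90 | 90
After ORDER BY (1 rows):
parts.id | sum_id
90 | 90

== RESULT ==
parts.id | sum_id
90 | 90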